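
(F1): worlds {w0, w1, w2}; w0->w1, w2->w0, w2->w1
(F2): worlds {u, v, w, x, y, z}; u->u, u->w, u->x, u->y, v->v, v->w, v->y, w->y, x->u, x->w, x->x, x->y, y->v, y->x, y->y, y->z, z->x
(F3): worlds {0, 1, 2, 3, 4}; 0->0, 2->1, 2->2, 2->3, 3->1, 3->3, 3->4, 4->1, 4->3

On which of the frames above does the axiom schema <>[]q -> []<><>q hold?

(F2)

This is the axiom for a generalized confluence (Geach) condition; its first-order frame correspondent is forall x forall y forall z ((xRy & xRz) -> exists w (yRw & z R^2 w)).
(F1): fails — w0Rw1, w0Rw1 but no w with w1Rw and w1R²w.
(F2): satisfies the condition.
(F3): fails — 2R1, 2R1 but no w with 1Rw and 1R²w.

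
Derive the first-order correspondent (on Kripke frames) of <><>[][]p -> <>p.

forall x forall y (x R^2 y -> exists w (y R^2 w & xRw))

This is a Sahlqvist (Geach-type) schema ◇^2□^2p → □^0◇^1p.
Minimal-valuation argument: fix x; take any y with xR^2y and any z with xR^0z. Set V(p) to the set of worlds R-reachable from y in exactly 2 steps. Then □^2p holds at y, so the antecedent holds at x; validity forces ◇^1p at z, giving a w with zR^1w and yR^2w.
First-order correspondent: forall x forall y (x R^2 y -> exists w (y R^2 w & xRw)).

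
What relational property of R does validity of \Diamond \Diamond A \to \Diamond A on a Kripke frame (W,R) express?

Transitivity

This is a form of the 4 axiom.
It corresponds to transitivity: \forall x \forall y \forall z (Rxy \wedge Ryz \to Rxz).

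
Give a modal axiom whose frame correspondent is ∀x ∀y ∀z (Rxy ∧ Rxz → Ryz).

The condition is the Euclidean property. The 5 schema ◇r → □◇r defines it.
Suppose ◇r→□◇r is valid. Take Rxy, Rxz and set V(r)={y}. Then ◇r at x, so □◇r at x, so ◇r at z, so some w with Rzw has r; w=y, i.e. Rzy. By symmetry of the argument, Ryz.

◇r → □◇r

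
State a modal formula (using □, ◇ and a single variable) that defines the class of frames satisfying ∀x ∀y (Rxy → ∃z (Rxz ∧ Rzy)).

This is density; the standard corresponding axiom is C4: □□p → □p.
Suppose □□p→□p is valid. Take Rxy and set V(p)={w : xR²w}. Then □□p at x, so □p at x, so p at y, i.e. ∃z(Rxz∧Rzy).

□□p → □p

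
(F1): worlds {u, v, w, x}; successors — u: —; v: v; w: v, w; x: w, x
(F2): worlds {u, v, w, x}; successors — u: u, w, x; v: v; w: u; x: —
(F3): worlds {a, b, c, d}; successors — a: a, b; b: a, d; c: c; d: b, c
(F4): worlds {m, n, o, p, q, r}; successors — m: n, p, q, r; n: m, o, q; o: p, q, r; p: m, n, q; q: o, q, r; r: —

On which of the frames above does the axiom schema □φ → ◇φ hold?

(F3)

The schema corresponds to seriality: ∀x ∃y Rxy.
(F1): fails — world u has no successor.
(F2): fails — world x has no successor.
(F3): ✓.
(F4): fails — world r has no successor.
Valid on: (F3).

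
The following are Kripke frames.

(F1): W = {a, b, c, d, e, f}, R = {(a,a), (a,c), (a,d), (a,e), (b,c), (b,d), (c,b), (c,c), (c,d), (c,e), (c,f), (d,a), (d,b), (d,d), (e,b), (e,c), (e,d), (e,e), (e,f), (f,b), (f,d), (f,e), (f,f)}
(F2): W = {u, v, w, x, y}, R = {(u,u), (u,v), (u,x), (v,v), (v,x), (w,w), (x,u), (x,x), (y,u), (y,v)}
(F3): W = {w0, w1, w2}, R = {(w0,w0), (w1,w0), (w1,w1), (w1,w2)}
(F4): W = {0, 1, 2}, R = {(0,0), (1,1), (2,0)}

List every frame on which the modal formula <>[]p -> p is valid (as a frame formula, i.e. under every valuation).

none

The schema corresponds to symmetry: forall x forall y (Rxy -> Ryx).
(F1): fails — Rcd but not Rdc.
(F2): fails — Ruv but not Rvu.
(F3): fails — Rw1w2 but not Rw2w1.
(F4): fails — R20 but not R02.
Valid on no frame.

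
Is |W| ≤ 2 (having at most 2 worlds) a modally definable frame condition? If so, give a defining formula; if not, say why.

No

If a class were modally definable it would be closed under disjoint unions (Goldblatt–Thomason).
Any modal formula valid on each of 3 disjoint one-world frames is valid on their disjoint union (validity is preserved under disjoint unions). Each one-world frame has |W|=1≤2, but the union has |W|=3.
So no modal formula (or set of formulas) defines exactly the |W|≤2 frames.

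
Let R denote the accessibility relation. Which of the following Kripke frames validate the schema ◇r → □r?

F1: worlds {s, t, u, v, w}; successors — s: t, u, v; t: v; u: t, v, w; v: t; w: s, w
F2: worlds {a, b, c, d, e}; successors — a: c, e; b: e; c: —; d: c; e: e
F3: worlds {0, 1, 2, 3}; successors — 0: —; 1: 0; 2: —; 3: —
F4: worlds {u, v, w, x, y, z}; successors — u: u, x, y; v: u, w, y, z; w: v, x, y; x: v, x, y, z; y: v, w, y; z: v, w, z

The schema corresponds to partial functionality: ∀x ∀y ∀z (Rxy ∧ Rxz → y = z).
F1: fails — s sees both t and u.
F2: fails — a sees both c and e.
F3: holds.
F4: fails — u sees both u and x.
Valid on: F3.

F3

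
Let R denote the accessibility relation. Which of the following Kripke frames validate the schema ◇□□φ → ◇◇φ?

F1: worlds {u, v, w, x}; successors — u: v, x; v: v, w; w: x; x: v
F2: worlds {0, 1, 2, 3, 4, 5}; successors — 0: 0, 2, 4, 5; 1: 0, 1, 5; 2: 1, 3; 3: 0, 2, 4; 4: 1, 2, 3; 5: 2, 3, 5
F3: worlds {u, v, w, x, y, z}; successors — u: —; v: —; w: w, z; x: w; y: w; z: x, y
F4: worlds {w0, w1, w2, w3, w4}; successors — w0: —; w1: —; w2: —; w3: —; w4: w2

F1, F2, F3

Frame correspondent (Sahlqvist): ∀x ∀y (xRy → ∃w (yR²w ∧ xR²w)) — i.e. a generalized confluence (Geach) condition.
F1: holds.
F2: holds.
F3: holds.
F4: fails — w4Rw2 but no w with w2R²w and w4R²w.
Valid on: F1, F2, F3.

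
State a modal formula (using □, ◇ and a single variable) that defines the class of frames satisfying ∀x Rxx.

□ψ → ψ

This is reflexivity; the standard corresponding axiom is T: □ψ → ψ.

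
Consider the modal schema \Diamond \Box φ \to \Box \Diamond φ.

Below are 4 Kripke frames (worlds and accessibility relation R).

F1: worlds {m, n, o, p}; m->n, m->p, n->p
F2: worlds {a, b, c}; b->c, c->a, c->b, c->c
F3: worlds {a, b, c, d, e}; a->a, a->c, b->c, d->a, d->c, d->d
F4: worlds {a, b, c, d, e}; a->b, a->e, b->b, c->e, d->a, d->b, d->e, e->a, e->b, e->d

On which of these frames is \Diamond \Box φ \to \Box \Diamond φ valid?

F4

This is the axiom for convergence; its first-order frame correspondent is \forall x \forall y \forall z (Rxy \wedge Rxz \to \exists w (Ryw \wedge Rzw)).
F1: fails — Rmn and Rmp but n and p have no common successor.
F2: fails — Rca and Rca but a and a have no common successor.
F3: fails — Raa and Rac but a and c have no common successor.
F4: satisfies the condition.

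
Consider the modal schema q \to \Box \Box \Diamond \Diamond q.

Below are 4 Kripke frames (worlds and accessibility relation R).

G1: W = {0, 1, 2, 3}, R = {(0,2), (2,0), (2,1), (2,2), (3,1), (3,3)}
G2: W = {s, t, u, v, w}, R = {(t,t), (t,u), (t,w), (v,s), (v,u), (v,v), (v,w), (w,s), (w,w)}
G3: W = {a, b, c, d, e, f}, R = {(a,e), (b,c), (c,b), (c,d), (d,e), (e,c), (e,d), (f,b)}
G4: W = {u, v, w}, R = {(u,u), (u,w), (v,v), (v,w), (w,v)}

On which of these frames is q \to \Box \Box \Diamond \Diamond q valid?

none

Frame correspondent (Sahlqvist): \forall x \forall z (x R^2 z \to \exists w (x = w \wedge z R^2 w)) — i.e. a generalized confluence (Geach) condition.
G1: fails — 0R²1 but no w with 0=w and 1R²w.
G2: fails — tR²s but no w* with t=w* and sR²w*.
G3: fails — aR²c but no w with a=w and cR²w.
G4: fails — uR²v but no t with u=t and vR²t.
Valid on no frame.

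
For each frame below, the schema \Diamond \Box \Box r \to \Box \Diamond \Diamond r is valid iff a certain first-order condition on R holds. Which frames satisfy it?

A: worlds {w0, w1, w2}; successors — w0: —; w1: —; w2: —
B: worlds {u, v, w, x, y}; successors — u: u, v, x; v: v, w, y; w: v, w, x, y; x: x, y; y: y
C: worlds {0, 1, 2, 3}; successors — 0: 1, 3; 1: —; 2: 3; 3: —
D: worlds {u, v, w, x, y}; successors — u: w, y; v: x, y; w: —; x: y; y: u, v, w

This is the axiom for a generalized confluence (Geach) condition; its first-order frame correspondent is \forall x \forall y \forall z ((xRy \wedge xRz) \to \exists w (y R^2 w \wedge z R^2 w)).
A: holds.
B: holds.
C: fails — 0R1, 0R1 but no w with 1R²w and 1R²w.
D: fails — uRw, uRw but no t with wR²t and wR²t.

A, B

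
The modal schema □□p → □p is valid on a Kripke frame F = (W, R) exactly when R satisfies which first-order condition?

Density

Suppose □□p→□p is valid. Take Rxy and set V(p)={w : xR²w}. Then □□p at x, so □p at x, so p at y, i.e. ∃z(Rxz∧Rzy).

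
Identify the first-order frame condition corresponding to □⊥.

□⊥ is valid iff no world has any successor (otherwise □⊥ fails at any world with one).

emptiness of R: ∀x ∀y ¬Rxy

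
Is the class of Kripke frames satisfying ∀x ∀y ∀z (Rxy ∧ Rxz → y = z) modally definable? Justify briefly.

Yes: it is partial functionality, defined by the CD schema ◇q → □q.

Yes — defined by ◇q → □q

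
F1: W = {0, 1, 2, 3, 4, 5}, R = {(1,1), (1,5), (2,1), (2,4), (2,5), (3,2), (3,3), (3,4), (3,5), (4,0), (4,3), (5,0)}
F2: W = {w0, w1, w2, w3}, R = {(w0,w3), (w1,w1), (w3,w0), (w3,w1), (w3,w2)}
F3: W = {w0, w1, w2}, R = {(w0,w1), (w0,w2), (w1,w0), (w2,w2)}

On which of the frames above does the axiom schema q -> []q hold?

none

Frame correspondent (Sahlqvist): forall x forall z (xRz -> exists w (x = w & z = w)) — i.e. a generalized confluence (Geach) condition.
F1: fails — 1R5 but 1 ≠ 5.
F2: fails — w0Rw3 but w0 ≠ w3.
F3: fails — w0Rw1 but w0 ≠ w1.
Valid on no frame.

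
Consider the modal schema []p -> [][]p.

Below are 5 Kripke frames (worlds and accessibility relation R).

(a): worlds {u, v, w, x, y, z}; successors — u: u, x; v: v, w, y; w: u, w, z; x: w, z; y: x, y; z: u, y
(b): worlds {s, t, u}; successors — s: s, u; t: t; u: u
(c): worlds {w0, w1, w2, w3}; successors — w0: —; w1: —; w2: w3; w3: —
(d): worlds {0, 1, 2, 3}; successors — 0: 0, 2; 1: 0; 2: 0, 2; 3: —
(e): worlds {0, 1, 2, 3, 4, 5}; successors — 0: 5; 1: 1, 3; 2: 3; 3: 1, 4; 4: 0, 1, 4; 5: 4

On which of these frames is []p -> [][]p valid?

This is the axiom for transitivity; its first-order frame correspondent is forall x forall y forall z (Rxy & Ryz -> Rxz).
(a): fails — Rxw and Rwu but not Rxu.
(b): satisfies the condition.
(c): satisfies the condition.
(d): fails — R10 and R02 but not R12.
(e): fails — R34 and R40 but not R30.

(b), (c)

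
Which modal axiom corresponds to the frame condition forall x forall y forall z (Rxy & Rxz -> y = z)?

This is partial functionality; the standard corresponding axiom is CD: ◇p → □p.

◇p → □p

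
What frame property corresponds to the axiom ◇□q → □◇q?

Suppose ◇□q→□◇q is valid. Take Rxy, Rxz and set V(q)={w : Ryw}. Then □q at y so ◇□q at x, so □◇q at x, so ◇q at z, giving w with Rzw and Ryw.

convergence: ∀x ∀y ∀z (Rxy ∧ Rxz → ∃w (Ryw ∧ Rzw))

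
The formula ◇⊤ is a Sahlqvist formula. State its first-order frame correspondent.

seriality: ∀x ∃y Rxy

This is a form of the D axiom.
Its frame correspondent is seriality — ∀x ∃y Rxy.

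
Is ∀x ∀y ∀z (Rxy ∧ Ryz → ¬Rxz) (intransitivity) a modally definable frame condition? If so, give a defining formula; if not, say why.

No

Modal frame validity is preserved under surjective bounded morphisms.
The 3-cycle (worlds s,t,u with s→t→u→s) is intransitive. Mapping every world to a single reflexive point • is a surjective bounded morphism; the reflexive point is not intransitive (R••∧R•• but R••).
Hence intransitivity is not modally definable.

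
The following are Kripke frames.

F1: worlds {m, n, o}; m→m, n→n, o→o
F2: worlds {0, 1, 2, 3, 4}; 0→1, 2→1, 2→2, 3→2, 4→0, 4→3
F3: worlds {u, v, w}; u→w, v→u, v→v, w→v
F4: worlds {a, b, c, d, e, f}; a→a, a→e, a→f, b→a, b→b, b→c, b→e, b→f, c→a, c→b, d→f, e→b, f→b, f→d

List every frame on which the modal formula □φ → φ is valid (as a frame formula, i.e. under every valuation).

Frame correspondent (Sahlqvist): ∀x Rxx — i.e. reflexivity.
F1: condition met.
F2: fails — world 0 does not see itself.
F3: fails — world u does not see itself.
F4: fails — world c does not see itself.

F1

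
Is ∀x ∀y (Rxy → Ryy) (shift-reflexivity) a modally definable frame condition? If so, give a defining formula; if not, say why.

Yes — defined by □(□r → r)

The condition is shift-reflexivity. A defining modal formula is □(□r → r).
Suppose □(□r→r) is valid. Take Rxy and set V(r)={w : Ryw}. Then at y, □r holds; since □(□r→r) at x, □r→r at y, so r at y, i.e. Ryy.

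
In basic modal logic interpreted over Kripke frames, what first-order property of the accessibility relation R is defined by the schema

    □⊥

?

emptiness of R

□⊥ is valid iff no world has any successor (otherwise □⊥ fails at any world with one).
Conversely, any frame satisfying ∀x ∀y ¬Rxy validates the schema.
So the correspondent is emptiness of R.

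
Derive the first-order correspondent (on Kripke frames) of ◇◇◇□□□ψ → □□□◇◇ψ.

∀x ∀y ∀z ((xR³y ∧ xR³z) → ∃w (yR³w ∧ zR²w))

This is a Sahlqvist (Geach-type) schema ◇^3□^3ψ → □^3◇^2ψ.
Minimal-valuation argument: fix x; take any y with xR^3y and any z with xR^3z. Set V(ψ) to the set of worlds R-reachable from y in exactly 3 steps. Then □^3ψ holds at y, so the antecedent holds at x; validity forces ◇^2ψ at z, giving a w with zR^2w and yR^3w.
First-order correspondent: ∀x ∀y ∀z ((xR³y ∧ xR³z) → ∃w (yR³w ∧ zR²w)).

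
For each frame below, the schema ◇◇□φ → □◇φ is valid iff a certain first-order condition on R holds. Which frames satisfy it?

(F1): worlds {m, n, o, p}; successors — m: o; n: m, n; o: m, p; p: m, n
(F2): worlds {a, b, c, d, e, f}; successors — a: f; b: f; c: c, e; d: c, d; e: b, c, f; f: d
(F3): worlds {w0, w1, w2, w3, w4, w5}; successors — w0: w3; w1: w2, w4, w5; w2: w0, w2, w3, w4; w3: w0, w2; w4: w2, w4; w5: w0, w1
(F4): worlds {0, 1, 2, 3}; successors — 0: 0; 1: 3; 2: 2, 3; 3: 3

(F4)

This is the axiom for a generalized confluence (Geach) condition; its first-order frame correspondent is ∀x ∀y ∀z ((xR²y ∧ xRz) → ∃w (yRw ∧ zRw)).
(F1): fails — mR²m, mRo but no w with mRw and oRw.
(F2): fails — cR²b, cRc but no w with bRw and cRw.
(F3): fails — w0R²w0, w0Rw3 but no w with w0Rw and w3Rw.
(F4): satisfies the condition.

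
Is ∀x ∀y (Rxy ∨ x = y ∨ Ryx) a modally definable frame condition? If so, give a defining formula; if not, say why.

Modal frame validity is preserved under disjoint unions.
Take 4 disjoint single-world reflexive frames: each is trivially connected, but their disjoint union has 4 worlds with no edge between distinct components, so it is not connected.
Hence connectedness of R is not modally definable.

Not definable by any modal formula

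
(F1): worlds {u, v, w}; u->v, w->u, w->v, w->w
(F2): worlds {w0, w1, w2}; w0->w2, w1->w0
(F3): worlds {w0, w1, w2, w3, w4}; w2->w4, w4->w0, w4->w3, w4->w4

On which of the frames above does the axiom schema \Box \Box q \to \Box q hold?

(F3)

The schema corresponds to density: \forall x \forall y (Rxy \to \exists z (Rxz \wedge Rzy)).
(F1): fails — Ruv but no z with Ruz and Rzv.
(F2): fails — Rw0w2 but no z with Rw0z and Rzw2.
(F3): holds.
Valid on: (F3).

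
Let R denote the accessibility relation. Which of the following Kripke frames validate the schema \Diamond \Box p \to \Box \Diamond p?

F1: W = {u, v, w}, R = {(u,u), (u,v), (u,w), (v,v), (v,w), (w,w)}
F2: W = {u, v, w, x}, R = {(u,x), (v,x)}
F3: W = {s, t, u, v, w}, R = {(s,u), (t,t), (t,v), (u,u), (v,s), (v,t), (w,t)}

Frame correspondent (Sahlqvist): \forall x \forall y \forall z (Rxy \wedge Rxz \to \exists w (Ryw \wedge Rzw)) — i.e. convergence.
F1: condition met.
F2: fails — Rux and Rux but x and x have no common successor.
F3: fails — Rvt and Rvs but t and s have no common successor.

F1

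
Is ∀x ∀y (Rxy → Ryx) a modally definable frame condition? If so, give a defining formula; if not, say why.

Definable; q → □◇q defines it

Yes: it is symmetry, defined by the B schema q → □◇q.
Suppose q→□◇q is valid. Take Rxy and set V(q)={x}. Then q at x, so □◇q at x, so ◇q at y, so some z with Ryz has q; z=x, i.e. Ryx.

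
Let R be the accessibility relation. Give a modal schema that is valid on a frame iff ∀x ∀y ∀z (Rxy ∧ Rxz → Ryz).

◇q → □◇q

A defining formula is ◇q → □◇q (the 5 axiom).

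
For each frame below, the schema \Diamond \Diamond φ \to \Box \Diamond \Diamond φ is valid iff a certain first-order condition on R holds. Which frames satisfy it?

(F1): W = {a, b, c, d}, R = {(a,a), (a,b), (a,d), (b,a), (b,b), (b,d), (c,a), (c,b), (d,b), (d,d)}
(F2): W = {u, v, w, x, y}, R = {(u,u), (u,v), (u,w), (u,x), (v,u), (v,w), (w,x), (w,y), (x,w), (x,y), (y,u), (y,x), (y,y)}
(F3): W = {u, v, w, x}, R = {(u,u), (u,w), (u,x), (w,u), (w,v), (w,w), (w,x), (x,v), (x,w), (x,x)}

(F1)

Frame correspondent (Sahlqvist): \forall x \forall y \forall z ((x R^2 y \wedge xRz) \to \exists w (y = w \wedge z R^2 w)) — i.e. a generalized confluence (Geach) condition.
(F1): condition met.
(F2): fails — uR²v, uRw but no t with v=t and wR²t.
(F3): fails — wR²u, wRv but no t with u=t and vR²t.
Valid on: (F1).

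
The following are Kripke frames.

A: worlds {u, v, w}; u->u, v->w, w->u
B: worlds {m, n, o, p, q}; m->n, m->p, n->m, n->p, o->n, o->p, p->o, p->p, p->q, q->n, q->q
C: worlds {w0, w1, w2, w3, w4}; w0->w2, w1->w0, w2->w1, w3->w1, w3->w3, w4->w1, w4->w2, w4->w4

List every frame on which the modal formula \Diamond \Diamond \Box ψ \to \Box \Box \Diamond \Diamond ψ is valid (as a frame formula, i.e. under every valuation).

This is the axiom for a generalized confluence (Geach) condition; its first-order frame correspondent is \forall x \forall y \forall z ((x R^2 y \wedge x R^2 z) \to \exists w (yRw \wedge z R^2 w)).
A: condition met.
B: condition met.
C: fails — w0R²w1, w0R²w1 but no w with w1Rw and w1R²w.

A, B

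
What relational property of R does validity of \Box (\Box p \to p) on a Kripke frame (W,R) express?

Suppose □(□p→p) is valid. Take Rxy and set V(p)={w : Ryw}. Then at y, □p holds; since □(□p→p) at x, □p→p at y, so p at y, i.e. Ryy.

shift-reflexivity: \forall x \forall y (Rxy \to Ryy)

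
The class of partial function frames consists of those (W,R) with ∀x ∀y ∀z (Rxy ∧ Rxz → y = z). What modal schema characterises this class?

The condition is partial functionality. The CD schema ◇p → □p defines it.
Suppose ◇p→□p is valid. Take Rxy, Rxz and set V(p)={y}. Then ◇p at x, so □p at x, so p at z, i.e. z=y.

◇p → □p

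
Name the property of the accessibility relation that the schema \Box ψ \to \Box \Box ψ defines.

transitivity: \forall x \forall y \forall z (Rxy \wedge Ryz \to Rxz)

Suppose □ψ→□□ψ is valid. Take Rxy, Ryz and set V(ψ)={w : Rxw}. Then □ψ at x, so □□ψ at x, so □ψ at y, so ψ at z, i.e. Rxz.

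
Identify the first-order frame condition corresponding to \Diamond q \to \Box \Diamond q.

This is the 5 axiom.
It corresponds to the Euclidean property: \forall x \forall y \forall z (Rxy \wedge Rxz \to Ryz).

the Euclidean property: \forall x \forall y \forall z (Rxy \wedge Rxz \to Ryz)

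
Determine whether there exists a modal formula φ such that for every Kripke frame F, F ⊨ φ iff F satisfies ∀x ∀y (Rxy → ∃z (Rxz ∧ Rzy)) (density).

Definable; □□q → □q defines it

Yes: it is density, defined by the C4 schema □□q → □q.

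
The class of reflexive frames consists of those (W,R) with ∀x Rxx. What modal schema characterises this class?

The condition is reflexivity. The T schema □s → s defines it.
Suppose □s→s is valid. At any x set V(s)={w : Rxw}. Then □s holds at x, so s holds at x, i.e. Rxx.

□s → s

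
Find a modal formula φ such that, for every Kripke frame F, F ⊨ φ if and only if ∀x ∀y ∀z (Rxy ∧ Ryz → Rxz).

The condition is transitivity. The 4 schema □p → □□p defines it.
Suppose □p→□□p is valid. Take Rxy, Ryz and set V(p)={w : Rxw}. Then □p at x, so □□p at x, so □p at y, so p at z, i.e. Rxz.

□p → □□p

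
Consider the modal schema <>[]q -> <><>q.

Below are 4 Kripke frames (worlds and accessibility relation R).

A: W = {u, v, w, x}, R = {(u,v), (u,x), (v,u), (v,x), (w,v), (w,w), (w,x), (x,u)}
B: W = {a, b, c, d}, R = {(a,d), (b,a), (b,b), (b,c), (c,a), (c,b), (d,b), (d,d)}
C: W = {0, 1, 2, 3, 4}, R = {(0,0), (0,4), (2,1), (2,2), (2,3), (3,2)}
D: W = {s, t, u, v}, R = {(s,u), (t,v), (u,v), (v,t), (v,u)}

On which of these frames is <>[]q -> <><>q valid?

This is the axiom for a generalized confluence (Geach) condition; its first-order frame correspondent is forall x forall y (xRy -> exists w (yRw & x R^2 w)).
A: satisfies the condition.
B: satisfies the condition.
C: fails — 0R4 but no w with 4Rw and 0R²w.
D: satisfies the condition.

A, B, D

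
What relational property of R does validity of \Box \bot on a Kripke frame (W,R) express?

□⊥ is valid iff no world has any successor (otherwise □⊥ fails at any world with one).

Emptiness of R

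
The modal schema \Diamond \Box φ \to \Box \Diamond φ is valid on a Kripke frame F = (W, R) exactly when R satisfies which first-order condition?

Convergence

Suppose ◇□φ→□◇φ is valid. Take Rxy, Rxz and set V(φ)={w : Ryw}. Then □φ at y so ◇□φ at x, so □◇φ at x, so ◇φ at z, giving w with Rzw and Ryw.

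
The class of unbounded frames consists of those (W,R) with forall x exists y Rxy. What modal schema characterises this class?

This is seriality; the standard corresponding axiom is D: □ψ → ◇ψ.
Suppose □ψ→◇ψ is valid. At any x set V(ψ)=W. Then □ψ at x, so ◇ψ at x, so x has a successor.

□ψ → ◇ψ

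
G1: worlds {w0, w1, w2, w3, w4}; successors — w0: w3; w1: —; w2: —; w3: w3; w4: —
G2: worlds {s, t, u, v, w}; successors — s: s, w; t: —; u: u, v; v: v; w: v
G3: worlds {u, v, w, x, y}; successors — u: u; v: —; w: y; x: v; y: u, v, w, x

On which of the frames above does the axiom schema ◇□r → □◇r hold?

G1

The schema corresponds to convergence: ∀x ∀y ∀z (Rxy ∧ Rxz → ∃w (Ryw ∧ Rzw)).
G1: satisfies the condition.
G2: fails — Rsw and Rss but w and s have no common successor.
G3: fails — Rxv and Rxv but v and v have no common successor.
Valid on: G1.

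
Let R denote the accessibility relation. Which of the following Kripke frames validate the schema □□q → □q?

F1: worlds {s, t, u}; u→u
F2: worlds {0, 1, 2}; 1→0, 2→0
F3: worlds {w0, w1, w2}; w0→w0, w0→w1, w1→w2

This is the axiom for density; its first-order frame correspondent is ∀x ∀y (Rxy → ∃z (Rxz ∧ Rzy)).
F1: holds.
F2: fails — R10 but no z with R1z and Rz0.
F3: fails — Rw1w2 but no z with Rw1z and Rzw2.
Valid on: F1.

F1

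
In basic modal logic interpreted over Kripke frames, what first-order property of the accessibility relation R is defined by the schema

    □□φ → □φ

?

Suppose □□φ→□φ is valid. Take Rxy and set V(φ)={w : xR²w}. Then □□φ at x, so □φ at x, so φ at y, i.e. ∃z(Rxz∧Rzy).
Conversely, on a frame with density the schema holds at every world under every valuation.
So the correspondent is density.

density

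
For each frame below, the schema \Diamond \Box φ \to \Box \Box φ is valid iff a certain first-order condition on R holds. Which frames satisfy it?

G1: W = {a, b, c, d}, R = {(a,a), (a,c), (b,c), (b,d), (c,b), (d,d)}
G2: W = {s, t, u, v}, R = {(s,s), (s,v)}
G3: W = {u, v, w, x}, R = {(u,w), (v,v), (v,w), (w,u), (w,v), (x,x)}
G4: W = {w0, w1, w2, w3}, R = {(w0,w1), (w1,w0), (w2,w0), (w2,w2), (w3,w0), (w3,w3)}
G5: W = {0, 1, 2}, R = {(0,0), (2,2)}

G5

Frame correspondent (Sahlqvist): \forall x \forall y \forall z ((xRy \wedge x R^2 z) \to \exists w (yRw \wedge z = w)) — i.e. a generalized confluence (Geach) condition.
G1: fails — aRa, aR²b but no w with aRw and b=w.
G2: fails — sRv, sR²s but no w with vRw and s=w.
G3: fails — vRv, vR²u but no t with vRt and u=t.
G4: fails — w2Rw0, w2R²w0 but no w with w0Rw and w0=w.
G5: holds.
Valid on: G5.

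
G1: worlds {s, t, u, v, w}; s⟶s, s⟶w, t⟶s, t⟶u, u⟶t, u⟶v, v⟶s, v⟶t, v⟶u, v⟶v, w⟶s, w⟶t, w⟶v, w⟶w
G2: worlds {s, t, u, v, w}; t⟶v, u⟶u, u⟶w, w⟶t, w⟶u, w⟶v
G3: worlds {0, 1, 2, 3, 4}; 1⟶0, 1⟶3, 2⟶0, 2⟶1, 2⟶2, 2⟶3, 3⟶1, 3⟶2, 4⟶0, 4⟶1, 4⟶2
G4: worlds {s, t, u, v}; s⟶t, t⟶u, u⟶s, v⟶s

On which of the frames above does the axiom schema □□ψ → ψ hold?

Frame correspondent (Sahlqvist): ∀x ∃w (xR²w ∧ x = w) — i.e. a generalized confluence (Geach) condition.
G1: condition met.
G2: fails — at s but no w* with sR²w* and s=w*.
G3: fails — at 0 but no w with 0R²w and 0=w.
G4: fails — at s but no w with sR²w and s=w.
Valid on: G1.

G1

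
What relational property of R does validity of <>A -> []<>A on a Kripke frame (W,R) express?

Suppose ◇A→□◇A is valid. Take Rxy, Rxz and set V(A)={y}. Then ◇A at x, so □◇A at x, so ◇A at z, so some w with Rzw has A; w=y, i.e. Rzy. By symmetry of the argument, Ryz.

the Euclidean property: forall x forall y forall z (Rxy & Rxz -> Ryz)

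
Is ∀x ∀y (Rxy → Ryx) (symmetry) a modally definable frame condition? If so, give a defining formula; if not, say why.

Yes — defined by r → □◇r

The condition is symmetry. A defining modal formula is r → □◇r.
Suppose r→□◇r is valid. Take Rxy and set V(r)={x}. Then r at x, so □◇r at x, so ◇r at y, so some z with Ryz has r; z=x, i.e. Ryx.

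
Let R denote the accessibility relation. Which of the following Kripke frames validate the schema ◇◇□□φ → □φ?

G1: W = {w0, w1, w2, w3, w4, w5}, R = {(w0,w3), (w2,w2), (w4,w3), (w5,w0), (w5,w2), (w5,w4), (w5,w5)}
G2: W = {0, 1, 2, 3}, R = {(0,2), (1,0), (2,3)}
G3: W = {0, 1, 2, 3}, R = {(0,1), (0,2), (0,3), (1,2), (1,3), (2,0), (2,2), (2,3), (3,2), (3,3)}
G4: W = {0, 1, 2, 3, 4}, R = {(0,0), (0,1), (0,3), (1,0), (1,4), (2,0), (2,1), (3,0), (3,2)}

none

The schema corresponds to a generalized confluence (Geach) condition: ∀x ∀y ∀z ((xR²y ∧ xRz) → ∃w (yR²w ∧ z = w)).
G1: fails — w5R²w0, w5Rw0 but no w with w0R²w and w0=w.
G2: fails — 0R²3, 0R2 but no w with 3R²w and 2=w.
G3: fails — 0R²0, 0R1 but no w with 0R²w and 1=w.
G4: fails — 0R²4, 0R0 but no w with 4R²w and 0=w.
Valid on no frame.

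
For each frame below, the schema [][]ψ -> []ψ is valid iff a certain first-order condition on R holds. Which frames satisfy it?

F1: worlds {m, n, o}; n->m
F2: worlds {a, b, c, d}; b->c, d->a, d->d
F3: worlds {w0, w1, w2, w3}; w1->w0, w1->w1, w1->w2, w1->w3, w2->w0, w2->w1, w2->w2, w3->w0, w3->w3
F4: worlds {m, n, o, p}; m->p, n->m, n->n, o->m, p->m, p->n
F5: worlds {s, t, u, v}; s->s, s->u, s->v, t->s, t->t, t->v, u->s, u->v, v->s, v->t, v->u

F3, F5

This is the axiom for density; its first-order frame correspondent is forall x forall y (Rxy -> exists z (Rxz & Rzy)).
F1: fails — Rnm but no z with Rnz and Rzm.
F2: fails — Rbc but no z with Rbz and Rzc.
F3: satisfies the condition.
F4: fails — Rom but no z with Roz and Rzm.
F5: satisfies the condition.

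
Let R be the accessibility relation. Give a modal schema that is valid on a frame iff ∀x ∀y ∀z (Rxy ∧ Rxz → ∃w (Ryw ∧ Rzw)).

◇□s → □◇s

This is convergence; the standard corresponding axiom is .2: ◇□s → □◇s.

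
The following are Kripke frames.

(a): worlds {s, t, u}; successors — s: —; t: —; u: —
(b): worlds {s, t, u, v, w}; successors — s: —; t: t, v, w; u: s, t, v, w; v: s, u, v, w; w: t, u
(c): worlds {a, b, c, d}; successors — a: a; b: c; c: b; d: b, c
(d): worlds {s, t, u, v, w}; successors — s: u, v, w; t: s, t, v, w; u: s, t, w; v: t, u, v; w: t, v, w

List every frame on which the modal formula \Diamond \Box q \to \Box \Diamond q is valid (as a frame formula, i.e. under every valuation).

(a), (d)

The schema corresponds to convergence: \forall x \forall y \forall z (Rxy \wedge Rxz \to \exists w (Ryw \wedge Rzw)).
(a): condition met.
(b): fails — Ruv and Rus but v and s have no common successor.
(c): fails — Rdc and Rdb but c and b have no common successor.
(d): condition met.
Valid on: (a), (d).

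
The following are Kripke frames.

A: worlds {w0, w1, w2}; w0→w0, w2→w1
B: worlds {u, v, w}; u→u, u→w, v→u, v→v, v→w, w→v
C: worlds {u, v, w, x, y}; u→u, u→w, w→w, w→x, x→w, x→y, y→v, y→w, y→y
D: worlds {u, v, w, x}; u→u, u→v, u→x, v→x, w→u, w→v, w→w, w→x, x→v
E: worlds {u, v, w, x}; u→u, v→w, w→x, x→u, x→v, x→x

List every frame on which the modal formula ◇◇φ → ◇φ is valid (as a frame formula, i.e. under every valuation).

The schema corresponds to transitivity: ∀x ∀y ∀z (Rxy ∧ Ryz → Rxz).
A: satisfies the condition.
B: fails — Ruw and Rwv but not Ruv.
C: fails — Rxw and Rwx but not Rxx.
D: fails — Rvx and Rxv but not Rvv.
E: fails — Rwx and Rxu but not Rwu.

A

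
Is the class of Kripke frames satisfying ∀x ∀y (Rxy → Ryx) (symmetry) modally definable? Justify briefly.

Definable; r → □◇r defines it

This is a Sahlqvist condition; the B axiom r → □◇r defines it.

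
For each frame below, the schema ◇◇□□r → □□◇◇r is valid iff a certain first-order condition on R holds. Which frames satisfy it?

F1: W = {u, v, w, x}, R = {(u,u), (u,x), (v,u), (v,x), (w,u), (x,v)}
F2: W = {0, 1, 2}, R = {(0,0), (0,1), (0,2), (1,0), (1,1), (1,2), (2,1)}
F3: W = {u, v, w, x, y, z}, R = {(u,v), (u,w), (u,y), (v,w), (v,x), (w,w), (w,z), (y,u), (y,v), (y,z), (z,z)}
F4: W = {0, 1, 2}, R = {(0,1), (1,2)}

The schema corresponds to a generalized confluence (Geach) condition: ∀x ∀y ∀z ((xR²y ∧ xR²z) → ∃w (yR²w ∧ zR²w)).
F1: ✓.
F2: ✓.
F3: fails — uR²u, uR²x but no t with uR²t and xR²t.
F4: fails — 0R²2, 0R²2 but no w with 2R²w and 2R²w.
Valid on: F1, F2.

F1, F2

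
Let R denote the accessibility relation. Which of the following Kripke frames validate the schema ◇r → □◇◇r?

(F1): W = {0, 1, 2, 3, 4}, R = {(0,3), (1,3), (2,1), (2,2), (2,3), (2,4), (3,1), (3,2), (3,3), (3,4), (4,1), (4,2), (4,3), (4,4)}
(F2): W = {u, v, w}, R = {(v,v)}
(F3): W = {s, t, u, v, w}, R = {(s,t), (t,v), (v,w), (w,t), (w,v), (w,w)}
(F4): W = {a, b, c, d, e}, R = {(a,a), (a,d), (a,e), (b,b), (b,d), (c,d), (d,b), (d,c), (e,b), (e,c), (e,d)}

(F1), (F2)

The schema corresponds to a generalized confluence (Geach) condition: ∀x ∀y ∀z ((xRy ∧ xRz) → ∃w (y = w ∧ zR²w)).
(F1): ✓.
(F2): ✓.
(F3): fails — sRt, sRt but no w* with t=w* and tR²w*.
(F4): fails — aRa, aRd but no w with a=w and dR²w.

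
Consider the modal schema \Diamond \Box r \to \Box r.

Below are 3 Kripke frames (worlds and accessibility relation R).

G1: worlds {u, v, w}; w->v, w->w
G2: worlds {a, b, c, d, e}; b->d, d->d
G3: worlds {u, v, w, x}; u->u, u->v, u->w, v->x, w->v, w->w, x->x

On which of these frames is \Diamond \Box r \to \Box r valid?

G2

The schema corresponds to the Euclidean property: \forall x \forall y \forall z (Rxy \wedge Rxz \to Ryz).
G1: fails — Rwv and Rww but not Rvw.
G2: holds.
G3: fails — Ruv and Ruv but not Rvv.
Valid on: G2.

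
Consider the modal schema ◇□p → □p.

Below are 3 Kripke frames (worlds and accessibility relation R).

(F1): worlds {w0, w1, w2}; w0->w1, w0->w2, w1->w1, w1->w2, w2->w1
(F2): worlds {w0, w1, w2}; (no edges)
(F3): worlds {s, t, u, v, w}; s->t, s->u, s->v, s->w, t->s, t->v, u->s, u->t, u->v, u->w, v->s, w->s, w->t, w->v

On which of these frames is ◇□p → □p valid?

(F2)

The schema corresponds to a generalized confluence (Geach) condition: ∀x ∀y ∀z ((xRy ∧ xRz) → ∃w (yRw ∧ z = w)).
(F1): fails — w0Rw2, w0Rw2 but no w with w2Rw and w2=w.
(F2): ✓.
(F3): fails — sRt, sRt but no w* with tRw* and t=w*.
Valid on: (F2).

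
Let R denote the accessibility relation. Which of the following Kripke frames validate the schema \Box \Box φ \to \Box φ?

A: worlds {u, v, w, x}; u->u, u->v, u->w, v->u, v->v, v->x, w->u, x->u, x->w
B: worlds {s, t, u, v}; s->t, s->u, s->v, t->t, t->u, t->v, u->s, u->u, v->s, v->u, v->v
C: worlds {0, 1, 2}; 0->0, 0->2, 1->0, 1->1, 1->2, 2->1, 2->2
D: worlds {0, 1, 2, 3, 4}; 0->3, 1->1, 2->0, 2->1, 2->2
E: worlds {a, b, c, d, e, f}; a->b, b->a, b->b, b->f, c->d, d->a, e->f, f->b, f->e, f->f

A, B, C

Frame correspondent (Sahlqvist): \forall x \forall y (Rxy \to \exists z (Rxz \wedge Rzy)) — i.e. density.
A: holds.
B: holds.
C: holds.
D: fails — R03 but no z with R0z and Rz3.
E: fails — Rcd but no z with Rcz and Rzd.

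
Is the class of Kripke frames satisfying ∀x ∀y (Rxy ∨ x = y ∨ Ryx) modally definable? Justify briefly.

No

Any modally definable frame class is closed under disjoint unions.
Take 2 disjoint single-world reflexive frames: each is trivially connected, but their disjoint union has 2 worlds with no edge between distinct components, so it is not connected.
Hence connectedness of R is not modally definable.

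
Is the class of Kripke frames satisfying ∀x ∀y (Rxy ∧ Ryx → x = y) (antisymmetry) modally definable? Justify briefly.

If a class were modally definable it would be closed under surjective bounded morphisms (Goldblatt–Thomason).
The 8-cycle (worlds a,b,c,d,e,f,g,h with a→b→c→d→e→f→g→h→a) is antisymmetric. Sending even-indexed worlds to a and odd-indexed worlds to b is a surjective bounded morphism onto the two-world frame with a↔b, which is not antisymmetric.
So the class is not modally definable.

No — not modally definable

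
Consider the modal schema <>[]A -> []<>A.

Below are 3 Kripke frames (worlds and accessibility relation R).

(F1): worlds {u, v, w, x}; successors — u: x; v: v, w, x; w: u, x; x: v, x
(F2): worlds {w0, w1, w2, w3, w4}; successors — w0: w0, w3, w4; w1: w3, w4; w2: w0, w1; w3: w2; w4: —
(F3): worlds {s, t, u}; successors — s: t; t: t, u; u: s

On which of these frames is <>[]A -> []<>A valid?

(F1)

Frame correspondent (Sahlqvist): forall x forall y forall z (Rxy & Rxz -> exists w (Ryw & Rzw)) — i.e. convergence.
(F1): satisfies the condition.
(F2): fails — Rw0w4 and Rw0w4 but w4 and w4 have no common successor.
(F3): fails — Rtt and Rtu but t and u have no common successor.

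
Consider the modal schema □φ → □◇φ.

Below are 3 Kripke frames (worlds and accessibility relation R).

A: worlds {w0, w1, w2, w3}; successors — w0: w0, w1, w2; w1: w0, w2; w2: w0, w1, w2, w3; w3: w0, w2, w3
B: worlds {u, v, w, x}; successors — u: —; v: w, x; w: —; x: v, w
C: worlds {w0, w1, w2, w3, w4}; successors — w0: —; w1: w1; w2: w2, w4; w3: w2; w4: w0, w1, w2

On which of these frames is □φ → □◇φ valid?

The schema corresponds to a generalized confluence (Geach) condition: ∀x ∀z (xRz → ∃w (xRw ∧ zRw)).
A: satisfies the condition.
B: fails — vRw but no t with vRt and wRt.
C: fails — w4Rw0 but no w with w4Rw and w0Rw.

A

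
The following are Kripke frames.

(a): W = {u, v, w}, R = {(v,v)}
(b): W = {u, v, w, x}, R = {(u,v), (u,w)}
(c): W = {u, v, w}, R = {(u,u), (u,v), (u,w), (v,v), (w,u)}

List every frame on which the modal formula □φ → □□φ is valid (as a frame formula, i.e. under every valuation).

(a), (b)

The schema corresponds to transitivity: ∀x ∀y ∀z (Rxy ∧ Ryz → Rxz).
(a): holds.
(b): holds.
(c): fails — Rwu and Ruv but not Rwv.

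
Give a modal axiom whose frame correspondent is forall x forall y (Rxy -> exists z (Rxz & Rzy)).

The condition is density. The C4 schema □□r → □r defines it.
Suppose □□r→□r is valid. Take Rxy and set V(r)={w : xR²w}. Then □□r at x, so □r at x, so r at y, i.e. ∃z(Rxz∧Rzy).

□□r → □r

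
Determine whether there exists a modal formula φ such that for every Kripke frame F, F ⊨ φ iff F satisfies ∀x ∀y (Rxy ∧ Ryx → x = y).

Any modally definable frame class is closed under surjective bounded morphisms.
The 6-cycle (worlds w0,w1,w2,w3,w4,w5 with w0→w1→w2→w3→w4→w5→w0) is antisymmetric. Sending even-indexed worlds to • and odd-indexed worlds to ∘ is a surjective bounded morphism onto the two-world frame with •↔∘, which is not antisymmetric.
So no modal formula (or set of formulas) defines exactly the antisymmetric frames.

No — not modally definable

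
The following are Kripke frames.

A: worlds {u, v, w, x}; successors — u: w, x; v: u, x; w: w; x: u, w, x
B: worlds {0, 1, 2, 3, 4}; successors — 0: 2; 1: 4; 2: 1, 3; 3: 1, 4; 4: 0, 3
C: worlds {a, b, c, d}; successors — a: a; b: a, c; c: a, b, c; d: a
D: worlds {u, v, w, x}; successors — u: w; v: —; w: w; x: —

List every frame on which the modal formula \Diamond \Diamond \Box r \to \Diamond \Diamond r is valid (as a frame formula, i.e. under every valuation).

The schema corresponds to a generalized confluence (Geach) condition: \forall x \forall y (x R^2 y \to \exists w (yRw \wedge x R^2 w)).
A: holds.
B: fails — 0R²1 but no w with 1Rw and 0R²w.
C: holds.
D: holds.
Valid on: A, C, D.

A, C, D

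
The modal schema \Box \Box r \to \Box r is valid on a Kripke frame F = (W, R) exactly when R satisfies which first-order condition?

This is the C4 axiom.
It corresponds to density: \forall x \forall y (Rxy \to \exists z (Rxz \wedge Rzy)).

density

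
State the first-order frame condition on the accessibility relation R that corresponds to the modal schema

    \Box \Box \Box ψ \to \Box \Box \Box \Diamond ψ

\forall x \forall z (x R^3 z \to \exists w (x R^3 w \wedge zRw))

This is a Sahlqvist (Geach-type) schema ◇^0□^3ψ → □^3◇^1ψ.
Minimal-valuation argument: fix x; take any y with xR^0y and any z with xR^3z. Set V(ψ) to the set of worlds R-reachable from y in exactly 3 steps. Then □^3ψ holds at y, so the antecedent holds at x; validity forces ◇^1ψ at z, giving a w with zR^1w and yR^3w.
First-order correspondent: \forall x \forall z (x R^3 z \to \exists w (x R^3 w \wedge zRw)).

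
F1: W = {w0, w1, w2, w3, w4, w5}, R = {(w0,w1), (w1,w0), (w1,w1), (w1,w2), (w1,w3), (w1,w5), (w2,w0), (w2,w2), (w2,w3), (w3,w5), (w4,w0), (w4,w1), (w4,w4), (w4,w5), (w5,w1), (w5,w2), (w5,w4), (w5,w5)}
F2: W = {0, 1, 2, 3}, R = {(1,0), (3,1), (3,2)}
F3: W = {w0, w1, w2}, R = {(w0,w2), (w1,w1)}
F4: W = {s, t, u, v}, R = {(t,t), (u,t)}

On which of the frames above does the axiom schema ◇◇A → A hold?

F3

This is the axiom for a generalized confluence (Geach) condition; its first-order frame correspondent is ∀x ∀y (xR²y → ∃w (y = w ∧ x = w)).
F1: fails — w0R²w1 but w1 ≠ w0.
F2: fails — 3R²0 but 0 ≠ 3.
F3: satisfies the condition.
F4: fails — uR²t but t ≠ u.
Valid on: F3.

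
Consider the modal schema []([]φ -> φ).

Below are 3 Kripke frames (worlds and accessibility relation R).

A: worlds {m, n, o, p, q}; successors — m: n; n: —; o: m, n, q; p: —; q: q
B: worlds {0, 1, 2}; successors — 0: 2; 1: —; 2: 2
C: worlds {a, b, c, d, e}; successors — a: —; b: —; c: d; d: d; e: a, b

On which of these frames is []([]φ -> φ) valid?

Frame correspondent (Sahlqvist): forall x forall y (Rxy -> Ryy) — i.e. shift-reflexivity.
A: fails — Rom but not Rmm.
B: condition met.
C: fails — Rea but not Raa.

B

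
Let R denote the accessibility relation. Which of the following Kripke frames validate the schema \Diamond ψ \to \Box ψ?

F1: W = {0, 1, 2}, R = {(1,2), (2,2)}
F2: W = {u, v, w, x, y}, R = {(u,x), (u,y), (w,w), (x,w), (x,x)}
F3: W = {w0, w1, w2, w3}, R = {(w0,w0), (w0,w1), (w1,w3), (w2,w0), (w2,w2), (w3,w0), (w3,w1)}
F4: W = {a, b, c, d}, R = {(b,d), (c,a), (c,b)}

This is the axiom for partial functionality; its first-order frame correspondent is \forall x \forall y \forall z (Rxy \wedge Rxz \to y = z).
F1: satisfies the condition.
F2: fails — u sees both x and y.
F3: fails — w0 sees both w0 and w1.
F4: fails — c sees both a and b.

F1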